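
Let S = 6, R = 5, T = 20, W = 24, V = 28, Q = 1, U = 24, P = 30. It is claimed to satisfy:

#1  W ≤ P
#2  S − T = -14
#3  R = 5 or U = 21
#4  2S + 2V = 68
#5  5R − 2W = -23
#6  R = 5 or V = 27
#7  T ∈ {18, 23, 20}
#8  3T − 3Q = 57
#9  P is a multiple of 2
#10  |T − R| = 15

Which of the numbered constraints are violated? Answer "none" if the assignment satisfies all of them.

#1 W = 24, P = 30; 24 ≤ 30  true
#2 S − T = 6 − 20 = -14  true
#3 R = 5 = 5 (first disjunct)  true
#4 2S + 2V = 2(6) + 2(28) = 68  true
#5 5R − 2W = 5(5) − 2(24) = -23  true
#6 R = 5 = 5 (first disjunct)  true
#7 T = 20 is in {18, 23, 20}  true
#8 3T − 3Q = 3(20) − 3(1) = 57  true
#9 30 / 2 = 15, so 2 divides 30  true
#10 |20 − 5| = 15  true

None — every constraint holds.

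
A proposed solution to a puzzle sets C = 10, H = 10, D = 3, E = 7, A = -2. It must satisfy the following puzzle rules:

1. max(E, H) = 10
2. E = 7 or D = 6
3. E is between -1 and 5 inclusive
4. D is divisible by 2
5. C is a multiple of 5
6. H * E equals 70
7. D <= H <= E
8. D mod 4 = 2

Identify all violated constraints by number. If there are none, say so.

The assignment fails constraints 3, 4, 7, 8.

1. max(7, 10) = 10 — OK.
2. E = 7 = 7 (first disjunct) — OK.
3. E = 7 is outside [-1, 5] — violated.
4. 3 = 2*1 + 1, so 2 does not divide 3 — violated.
5. 10 / 5 = 2, so 5 divides 10 — OK.
6. H * E = 10 * 7 = 70 — OK.
7. values 3, 10, 7; H = 10 is not <= E = 7 — violated.
8. 3 mod 4 = 3, not 2 — violated.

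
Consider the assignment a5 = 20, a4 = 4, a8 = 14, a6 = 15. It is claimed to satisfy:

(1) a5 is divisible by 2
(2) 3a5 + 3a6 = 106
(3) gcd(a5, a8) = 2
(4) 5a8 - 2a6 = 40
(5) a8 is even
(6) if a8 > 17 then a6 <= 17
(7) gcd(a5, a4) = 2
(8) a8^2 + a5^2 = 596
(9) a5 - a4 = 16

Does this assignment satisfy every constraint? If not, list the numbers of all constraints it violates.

Violated: 2, 7.

(1) 20 / 2 = 10, so 2 divides 20  OK
(2) 3a5 + 3a6 = 3(20) + 3(15) = 105, not 106  FAIL
(3) gcd(20, 14) = 2  OK
(4) 5a8 - 2a6 = 5(14) - 2(15) = 40  OK
(5) a8 = 14 is even  OK
(6) a8 = 14, not > 17; antecedent false, conditional vacuously true  OK
(7) gcd(20, 4) = 4, not 2  FAIL
(8) a8^2 + a5^2 = 14^2 + 20^2 = 196 + 400 = 596  OK
(9) a5 - a4 = 20 - 4 = 16  OK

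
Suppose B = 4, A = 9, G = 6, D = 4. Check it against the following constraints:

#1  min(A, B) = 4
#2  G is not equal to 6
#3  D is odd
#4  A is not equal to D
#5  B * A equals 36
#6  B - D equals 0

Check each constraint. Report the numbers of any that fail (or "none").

Violated: 2, 3.

#1 min(9, 4) = 4 — holds.
#2 G = 6, but 6 is required to differ — fails.
#3 D = 4 is even — fails.
#4 A = 9, D = 4; distinct — holds.
#5 B * A = 4 * 9 = 36 — holds.
#6 B - D = 4 - 4 = 0 — holds.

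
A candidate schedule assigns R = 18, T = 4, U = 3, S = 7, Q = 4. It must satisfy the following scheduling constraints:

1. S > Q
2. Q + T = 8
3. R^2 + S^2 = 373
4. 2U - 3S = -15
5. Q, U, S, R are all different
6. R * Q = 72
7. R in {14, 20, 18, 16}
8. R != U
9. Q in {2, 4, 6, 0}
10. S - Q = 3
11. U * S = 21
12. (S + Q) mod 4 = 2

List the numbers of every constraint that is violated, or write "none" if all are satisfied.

Constraint 12 does not hold.

1. S = 7, Q = 4; 7 > 4  ✓
2. Q + T = 4 + 4 = 8  ✓
3. R^2 + S^2 = 18^2 + 7^2 = 324 + 49 = 373  ✓
4. 2U - 3S = 2(3) - 3(7) = -15  ✓
5. values 4, 3, 7, 18 are pairwise distinct  ✓
6. R * Q = 18 * 4 = 72  ✓
7. R = 18 is in {14, 20, 18, 16}  ✓
8. R = 18, U = 3; distinct  ✓
9. Q = 4 is in {2, 4, 6, 0}  ✓
10. S - Q = 7 - 4 = 3  ✓
11. U * S = 3 * 7 = 21  ✓
12. S + Q = 11; 11 mod 4 = 3, not 2  ✗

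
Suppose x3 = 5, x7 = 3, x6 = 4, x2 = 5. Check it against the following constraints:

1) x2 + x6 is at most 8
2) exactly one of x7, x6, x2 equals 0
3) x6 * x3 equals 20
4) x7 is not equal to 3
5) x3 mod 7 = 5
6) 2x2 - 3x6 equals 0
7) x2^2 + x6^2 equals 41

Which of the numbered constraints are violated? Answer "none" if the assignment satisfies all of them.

The assignment fails constraints 1, 2, 4, and 6.

1) x2 + x6 = 5 + 4 = 9; 9 > 8, bound 8 not met — does not hold.
2) x7=3, x6=4, x2=5; 0 of them equal 0, not exactly one — does not hold.
3) x6 * x3 = 4 * 5 = 20 — holds.
4) x7 = 3, but 3 is required to differ — does not hold.
5) 5 mod 7 = 5 — holds.
6) 2x2 - 3x6 = 2(5) - 3(4) = -2, not 0 — does not hold.
7) x2^2 + x6^2 = 5^2 + 4^2 = 25 + 16 = 41 — holds.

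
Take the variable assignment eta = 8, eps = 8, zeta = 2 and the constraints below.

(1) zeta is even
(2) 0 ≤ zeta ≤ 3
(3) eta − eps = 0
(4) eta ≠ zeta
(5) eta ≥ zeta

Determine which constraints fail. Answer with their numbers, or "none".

All constraints are satisfied.

(1) zeta = 2 is even  ✔
(2) zeta = 2 lies in [0, 3]  ✔
(3) eta − eps = 8 − 8 = 0  ✔
(4) eta = 8, zeta = 2; distinct  ✔
(5) eta = 8, zeta = 2; 8 ≥ 2  ✔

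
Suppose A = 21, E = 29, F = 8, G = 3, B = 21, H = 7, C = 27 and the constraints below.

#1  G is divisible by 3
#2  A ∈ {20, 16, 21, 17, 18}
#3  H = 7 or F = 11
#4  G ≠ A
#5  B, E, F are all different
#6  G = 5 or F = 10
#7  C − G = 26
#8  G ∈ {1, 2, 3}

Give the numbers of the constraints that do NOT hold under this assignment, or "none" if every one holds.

Violated: 6 and 7.

#1 3 / 3 = 1, so 3 divides 3 — holds.
#2 A = 21 is in {20, 16, 21, 17, 18} — holds.
#3 H = 7 = 7 (first disjunct) — holds.
#4 G = 3, A = 21; distinct — holds.
#5 values 21, 29, 8 are pairwise distinct — holds.
#6 G = 3 ≠ 5 and F = 8 ≠ 10; both disjuncts false — does not hold.
#7 C − G = 27 − 3 = 24, not 26 — does not hold.
#8 G = 3 is in {1, 2, 3} — holds.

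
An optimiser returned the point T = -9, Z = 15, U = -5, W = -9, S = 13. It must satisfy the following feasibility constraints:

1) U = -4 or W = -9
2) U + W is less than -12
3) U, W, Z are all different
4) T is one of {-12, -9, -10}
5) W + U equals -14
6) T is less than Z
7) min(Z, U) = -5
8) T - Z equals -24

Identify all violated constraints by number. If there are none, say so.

None — every constraint holds.

1) U = -5 ≠ -4, but W = -9 = -9 (second disjunct) — satisfied.
2) U + W = -5 + (-9) = -14; -14 < -12 — satisfied.
3) values -5, -9, 15 are pairwise distinct — satisfied.
4) T = -9 is in {-12, -9, -10} — satisfied.
5) W + U = -9 + (-5) = -14 — satisfied.
6) T = -9, Z = 15; -9 < 15 — satisfied.
7) min(15, -5) = -5 — satisfied.
8) T - Z = -9 - 15 = -24 — satisfied.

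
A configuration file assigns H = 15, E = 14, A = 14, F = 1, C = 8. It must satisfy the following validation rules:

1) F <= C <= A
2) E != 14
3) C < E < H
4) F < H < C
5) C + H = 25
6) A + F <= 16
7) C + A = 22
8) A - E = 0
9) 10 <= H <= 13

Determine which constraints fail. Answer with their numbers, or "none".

No — constraints 2, 4, 5, 9 are not satisfied.

1) values 1 <= 8 <= 14 — holds.
2) E = 14, but 14 is required to differ — fails.
3) values 8 < 14 < 15 — holds.
4) values 1, 15, 8; H = 15 is not < C = 8 — fails.
5) C + H = 8 + 15 = 23, not 25 — fails.
6) A + F = 14 + 1 = 15; 15 ≤ 16 — holds.
7) C + A = 8 + 14 = 22 — holds.
8) A - E = 14 - 14 = 0 — holds.
9) H = 15 is outside [10, 13] — fails.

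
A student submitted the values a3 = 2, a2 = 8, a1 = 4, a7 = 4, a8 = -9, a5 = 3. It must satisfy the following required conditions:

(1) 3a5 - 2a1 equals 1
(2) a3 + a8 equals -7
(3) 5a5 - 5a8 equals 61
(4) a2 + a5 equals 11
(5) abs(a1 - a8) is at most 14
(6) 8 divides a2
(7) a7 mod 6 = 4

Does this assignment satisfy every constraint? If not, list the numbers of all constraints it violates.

(1) 3a5 - 2a1 = 3(3) - 2(4) = 1 — holds.
(2) a3 + a8 = 2 + (-9) = -7 — holds.
(3) 5a5 - 5a8 = 5(3) - 5(-9) = 60, not 61 — fails.
(4) a2 + a5 = 8 + 3 = 11 — holds.
(5) abs(4 - (-9)) = 13; 13 ≤ 14 — holds.
(6) 8 / 8 = 1, so 8 divides 8 — holds.
(7) 4 mod 6 = 4 — holds.

No — constraint 3 is not satisfied.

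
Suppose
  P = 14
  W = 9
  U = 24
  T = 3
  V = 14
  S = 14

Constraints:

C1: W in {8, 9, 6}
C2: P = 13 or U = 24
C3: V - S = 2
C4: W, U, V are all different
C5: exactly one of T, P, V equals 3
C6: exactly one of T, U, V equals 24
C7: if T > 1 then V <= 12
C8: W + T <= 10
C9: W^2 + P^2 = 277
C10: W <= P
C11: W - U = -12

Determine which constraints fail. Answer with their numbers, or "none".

Constraints 3, 7, 8, 11 do not hold.

C1: W = 9 is in {8, 9, 6} — holds.
C2: P = 14 ≠ 13, but U = 24 = 24 (second disjunct) — holds.
C3: V - S = 14 - 14 = 0, not 2 — does not hold.
C4: values 9, 24, 14 are pairwise distinct — holds.
C5: T=3, P=14, V=14; 1 of them equals 3 — holds.
C6: T=3, U=24, V=14; 1 of them equals 24 — holds.
C7: T = 3 > 1, so we need V ≤ 12; but V = 14 > 12 — does not hold.
C8: W + T = 9 + 3 = 12; 12 > 10, bound 10 not met — does not hold.
C9: W^2 + P^2 = 9^2 + 14^2 = 81 + 196 = 277 — holds.
C10: W = 9, P = 14; 9 ≤ 14 — holds.
C11: W - U = 9 - 24 = -15, not -12 — does not hold.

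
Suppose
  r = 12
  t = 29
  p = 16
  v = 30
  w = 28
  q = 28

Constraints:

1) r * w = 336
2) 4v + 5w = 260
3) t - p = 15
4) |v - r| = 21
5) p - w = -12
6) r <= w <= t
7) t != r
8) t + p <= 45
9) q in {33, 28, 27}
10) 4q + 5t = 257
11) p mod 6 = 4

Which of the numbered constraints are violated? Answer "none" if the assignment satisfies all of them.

1) r * w = 12 * 28 = 336  yes
2) 4v + 5w = 4(30) + 5(28) = 260  yes
3) t - p = 29 - 16 = 13, not 15  no
4) |30 - 12| = 18, not 21  no
5) p - w = 16 - 28 = -12  yes
6) values 12 <= 28 <= 29  yes
7) t = 29, r = 12; distinct  yes
8) t + p = 29 + 16 = 45; 45 ≤ 45  yes
9) q = 28 is in {33, 28, 27}  yes
10) 4q + 5t = 4(28) + 5(29) = 257  yes
11) 16 mod 6 = 4  yes

Violated: 3 and 4.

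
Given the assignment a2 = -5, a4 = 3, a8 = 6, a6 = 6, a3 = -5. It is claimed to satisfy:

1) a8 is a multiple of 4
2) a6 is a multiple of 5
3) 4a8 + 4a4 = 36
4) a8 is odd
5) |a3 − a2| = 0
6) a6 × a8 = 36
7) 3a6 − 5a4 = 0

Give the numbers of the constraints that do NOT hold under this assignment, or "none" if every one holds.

1) 6 = 4×1 + 2, so 4 does not divide 6  ✘
2) 6 = 5×1 + 1, so 5 does not divide 6  ✘
3) 4a8 + 4a4 = 4(6) + 4(3) = 36  ✔
4) a8 = 6 is even  ✘
5) |-5 − (-5)| = 0  ✔
6) a6 × a8 = 6 × 6 = 36  ✔
7) 3a6 − 5a4 = 3(6) − 5(3) = 3, not 0  ✘

Constraints 1, 2, 4, and 7 are violated.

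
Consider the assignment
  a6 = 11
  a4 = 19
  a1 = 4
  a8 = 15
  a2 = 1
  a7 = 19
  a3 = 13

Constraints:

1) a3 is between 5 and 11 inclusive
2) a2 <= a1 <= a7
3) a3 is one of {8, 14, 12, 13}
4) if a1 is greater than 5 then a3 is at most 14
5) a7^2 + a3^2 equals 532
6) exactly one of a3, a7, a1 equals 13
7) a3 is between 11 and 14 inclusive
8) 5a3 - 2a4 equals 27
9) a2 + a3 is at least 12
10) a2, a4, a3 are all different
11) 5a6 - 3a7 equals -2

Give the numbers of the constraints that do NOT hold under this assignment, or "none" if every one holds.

1) a3 = 13 is outside [5, 11] — does not hold.
2) values 1 <= 4 <= 19 — holds.
3) a3 = 13 is in {8, 14, 12, 13} — holds.
4) a1 = 4, not > 5; antecedent false, conditional vacuously true — holds.
5) a7^2 + a3^2 = 19^2 + 13^2 = 361 + 169 = 530, not 532 — does not hold.
6) a3=13, a7=19, a1=4; 1 of them equals 13 — holds.
7) a3 = 13 lies in [11, 14] — holds.
8) 5a3 - 2a4 = 5(13) - 2(19) = 27 — holds.
9) a2 + a3 = 1 + 13 = 14; 14 ≥ 12 — holds.
10) values 1, 19, 13 are pairwise distinct — holds.
11) 5a6 - 3a7 = 5(11) - 3(19) = -2 — holds.

The assignment fails constraints 1 and 5.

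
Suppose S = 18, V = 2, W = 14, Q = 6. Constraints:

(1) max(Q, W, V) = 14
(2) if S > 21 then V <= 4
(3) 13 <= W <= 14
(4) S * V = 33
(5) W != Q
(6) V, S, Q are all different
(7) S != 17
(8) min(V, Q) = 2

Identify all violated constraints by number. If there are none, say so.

(1) max(6, 14, 2) = 14 — holds.
(2) S = 18, not > 21; antecedent false, conditional vacuously true — holds.
(3) W = 14 lies in [13, 14] — holds.
(4) S * V = 18 * 2 = 36, not 33 — fails.
(5) W = 14, Q = 6; distinct — holds.
(6) values 2, 18, 6 are pairwise distinct — holds.
(7) S = 18, and 18 ≠ 17 — holds.
(8) min(2, 6) = 2 — holds.

The assignment fails constraint 4.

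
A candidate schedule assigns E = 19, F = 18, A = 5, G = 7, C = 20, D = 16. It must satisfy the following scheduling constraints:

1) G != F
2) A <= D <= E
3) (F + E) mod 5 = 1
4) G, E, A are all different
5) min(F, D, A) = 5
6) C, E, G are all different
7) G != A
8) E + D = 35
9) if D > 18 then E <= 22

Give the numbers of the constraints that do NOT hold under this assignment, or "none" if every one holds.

Violated: 3.

1) G = 7, F = 18; distinct  OK
2) values 5 <= 16 <= 19  OK
3) F + E = 37; 37 mod 5 = 2, not 1  FAIL
4) values 7, 19, 5 are pairwise distinct  OK
5) min(18, 16, 5) = 5  OK
6) values 20, 19, 7 are pairwise distinct  OK
7) G = 7, A = 5; distinct  OK
8) E + D = 19 + 16 = 35  OK
9) D = 16, not > 18; antecedent false, conditional vacuously true  OK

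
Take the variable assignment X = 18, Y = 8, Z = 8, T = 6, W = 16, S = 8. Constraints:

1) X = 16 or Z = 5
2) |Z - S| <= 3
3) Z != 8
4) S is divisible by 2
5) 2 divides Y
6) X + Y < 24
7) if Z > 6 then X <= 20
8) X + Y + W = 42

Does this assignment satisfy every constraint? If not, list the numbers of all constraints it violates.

1) X = 18 ≠ 16 and Z = 8 ≠ 5; both disjuncts false — does not hold.
2) |8 - 8| = 0; 0 ≤ 3 — holds.
3) Z = 8, but 8 is required to differ — does not hold.
4) 8 / 2 = 4, so 2 divides 8 — holds.
5) 8 / 2 = 4, so 2 divides 8 — holds.
6) X + Y = 18 + 8 = 26; 26 ≥ 24, bound 24 not met — does not hold.
7) Z = 8 > 6, so we need X ≤ 20; X = 18 ≤ 20 — holds.
8) X + Y + W = 18 + 8 + 16 = 42 — holds.

Constraints 1, 3, and 6 are violated.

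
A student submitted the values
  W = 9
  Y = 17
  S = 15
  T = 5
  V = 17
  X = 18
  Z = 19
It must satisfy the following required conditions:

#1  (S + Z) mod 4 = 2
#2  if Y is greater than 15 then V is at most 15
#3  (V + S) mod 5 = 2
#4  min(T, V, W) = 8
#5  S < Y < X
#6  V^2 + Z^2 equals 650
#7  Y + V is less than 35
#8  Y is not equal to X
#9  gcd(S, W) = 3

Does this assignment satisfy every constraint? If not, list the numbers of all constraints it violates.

#1 S + Z = 34; 34 mod 4 = 2 — holds.
#2 Y = 17 > 15, so we need V ≤ 15; but V = 17 > 15 — does not hold.
#3 V + S = 32; 32 mod 5 = 2 — holds.
#4 min(5, 17, 9) = 5, not 8 — does not hold.
#5 values 15 < 17 < 18 — holds.
#6 V^2 + Z^2 = 17^2 + 19^2 = 289 + 361 = 650 — holds.
#7 Y + V = 17 + 17 = 34; 34 < 35 — holds.
#8 Y = 17, X = 18; distinct — holds.
#9 gcd(15, 9) = 3 — holds.

The assignment fails constraints 2 and 4.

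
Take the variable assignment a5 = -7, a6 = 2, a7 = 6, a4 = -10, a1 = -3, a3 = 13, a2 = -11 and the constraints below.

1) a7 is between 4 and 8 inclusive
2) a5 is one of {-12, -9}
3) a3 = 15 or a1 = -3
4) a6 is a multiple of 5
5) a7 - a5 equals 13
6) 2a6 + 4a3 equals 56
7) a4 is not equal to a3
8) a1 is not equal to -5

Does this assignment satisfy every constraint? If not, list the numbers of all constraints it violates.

Constraints 2 and 4 do not hold.

1) a7 = 6 lies in [4, 8]  holds
2) a5 = -7 is not in {-12, -9}  fails
3) a3 = 13 ≠ 15, but a1 = -3 = -3 (second disjunct)  holds
4) 2 = 5*0 + 2, so 5 does not divide 2  fails
5) a7 - a5 = 6 - (-7) = 13  holds
6) 2a6 + 4a3 = 2(2) + 4(13) = 56  holds
7) a4 = -10, a3 = 13; distinct  holds
8) a1 = -3, and -3 ≠ -5  holds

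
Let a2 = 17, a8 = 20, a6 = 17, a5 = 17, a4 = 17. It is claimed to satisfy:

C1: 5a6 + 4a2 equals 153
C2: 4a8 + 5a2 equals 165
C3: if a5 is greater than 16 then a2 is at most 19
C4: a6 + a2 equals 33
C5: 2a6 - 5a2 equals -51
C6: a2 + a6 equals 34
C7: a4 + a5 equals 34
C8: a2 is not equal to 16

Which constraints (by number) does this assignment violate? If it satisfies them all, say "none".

C1: 5a6 + 4a2 = 5(17) + 4(17) = 153  ✓
C2: 4a8 + 5a2 = 4(20) + 5(17) = 165  ✓
C3: a5 = 17 > 16, so we need a2 ≤ 19; a2 = 17 ≤ 19  ✓
C4: a6 + a2 = 17 + 17 = 34, not 33  ✗
C5: 2a6 - 5a2 = 2(17) - 5(17) = -51  ✓
C6: a2 + a6 = 17 + 17 = 34  ✓
C7: a4 + a5 = 17 + 17 = 34  ✓
C8: a2 = 17, and 17 ≠ 16  ✓

Constraint 4 does not hold.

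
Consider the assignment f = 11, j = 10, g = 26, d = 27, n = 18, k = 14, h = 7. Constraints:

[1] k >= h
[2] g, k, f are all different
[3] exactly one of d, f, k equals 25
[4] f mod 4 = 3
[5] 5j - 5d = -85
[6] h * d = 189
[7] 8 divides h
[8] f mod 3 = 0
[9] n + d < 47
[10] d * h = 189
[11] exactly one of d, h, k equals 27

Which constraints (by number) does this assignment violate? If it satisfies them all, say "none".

[1] k = 14, h = 7; 14 ≥ 7 — holds.
[2] values 26, 14, 11 are pairwise distinct — holds.
[3] d=27, f=11, k=14; 0 of them equal 25, not exactly one — fails.
[4] 11 mod 4 = 3 — holds.
[5] 5j - 5d = 5(10) - 5(27) = -85 — holds.
[6] h * d = 7 * 27 = 189 — holds.
[7] 7 = 8*0 + 7, so 8 does not divide 7 — fails.
[8] 11 mod 3 = 2, not 0 — fails.
[9] n + d = 18 + 27 = 45; 45 < 47 — holds.
[10] d * h = 27 * 7 = 189 — holds.
[11] d=27, h=7, k=14; 1 of them equals 27 — holds.

Constraints 3, 7, 8 do not hold.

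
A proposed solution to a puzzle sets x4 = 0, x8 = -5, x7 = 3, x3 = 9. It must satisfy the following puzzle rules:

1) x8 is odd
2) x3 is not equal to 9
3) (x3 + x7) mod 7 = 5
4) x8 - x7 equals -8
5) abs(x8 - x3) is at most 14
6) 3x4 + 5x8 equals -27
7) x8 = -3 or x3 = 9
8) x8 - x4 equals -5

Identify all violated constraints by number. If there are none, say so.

Constraints 2 and 6 are violated.

1) x8 = -5 is odd  OK
2) x3 = 9, but 9 is required to differ  FAIL
3) x3 + x7 = 12; 12 mod 7 = 5  OK
4) x8 - x7 = -5 - 3 = -8  OK
5) abs(-5 - 9) = 14; 14 ≤ 14  OK
6) 3x4 + 5x8 = 3(0) + 5(-5) = -25, not -27  FAIL
7) x8 = -5 ≠ -3, but x3 = 9 = 9 (second disjunct)  OK
8) x8 - x4 = -5 - 0 = -5  OK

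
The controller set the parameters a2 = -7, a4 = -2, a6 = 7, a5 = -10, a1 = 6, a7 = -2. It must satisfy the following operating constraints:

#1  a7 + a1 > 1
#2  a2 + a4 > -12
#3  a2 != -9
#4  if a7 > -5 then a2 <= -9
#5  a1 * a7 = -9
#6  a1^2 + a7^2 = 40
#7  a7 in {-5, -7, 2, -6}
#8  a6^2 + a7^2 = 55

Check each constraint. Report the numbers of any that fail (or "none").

Violated: 4, 5, 7, 8.

#1 a7 + a1 = -2 + 6 = 4; 4 > 1 — OK.
#2 a2 + a4 = -7 + (-2) = -9; -9 > -12 — OK.
#3 a2 = -7, and -7 ≠ -9 — OK.
#4 a7 = -2 > -5, so we need a2 ≤ -9; but a2 = -7 > -9 — violated.
#5 a1 * a7 = 6 * (-2) = -12, not -9 — violated.
#6 a1^2 + a7^2 = 6^2 + (-2)^2 = 36 + 4 = 40 — OK.
#7 a7 = -2 is not in {-5, -7, 2, -6} — violated.
#8 a6^2 + a7^2 = 7^2 + (-2)^2 = 49 + 4 = 53, not 55 — violated.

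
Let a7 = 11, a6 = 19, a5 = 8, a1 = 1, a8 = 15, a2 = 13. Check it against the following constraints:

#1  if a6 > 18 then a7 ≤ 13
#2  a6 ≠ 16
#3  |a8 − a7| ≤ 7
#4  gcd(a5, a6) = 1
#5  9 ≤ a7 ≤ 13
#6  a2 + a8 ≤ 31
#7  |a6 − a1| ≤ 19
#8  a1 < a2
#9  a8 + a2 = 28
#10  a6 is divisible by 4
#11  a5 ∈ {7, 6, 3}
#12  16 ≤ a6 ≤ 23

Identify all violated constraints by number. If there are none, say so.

#1 a6 = 19 > 18, so we need a7 ≤ 13; a7 = 11 ≤ 13 — holds.
#2 a6 = 19, and 19 ≠ 16 — holds.
#3 |15 − 11| = 4; 4 ≤ 7 — holds.
#4 gcd(8, 19) = 1 — holds.
#5 a7 = 11 lies in [9, 13] — holds.
#6 a2 + a8 = 13 + 15 = 28; 28 ≤ 31 — holds.
#7 |19 − 1| = 18; 18 ≤ 19 — holds.
#8 a1 = 1, a2 = 13; 1 < 13 — holds.
#9 a8 + a2 = 15 + 13 = 28 — holds.
#10 19 = 4×4 + 3, so 4 does not divide 19 — fails.
#11 a5 = 8 is not in {7, 6, 3} — fails.
#12 a6 = 19 lies in [16, 23] — holds.

Violated: 10, 11.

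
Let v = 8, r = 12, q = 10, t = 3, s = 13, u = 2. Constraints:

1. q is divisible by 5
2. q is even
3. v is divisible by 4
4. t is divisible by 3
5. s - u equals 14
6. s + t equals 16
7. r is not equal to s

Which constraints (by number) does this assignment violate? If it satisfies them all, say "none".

1. 10 / 5 = 2, so 5 divides 10 — satisfied.
2. q = 10 is even — satisfied.
3. 8 / 4 = 2, so 4 divides 8 — satisfied.
4. 3 / 3 = 1, so 3 divides 3 — satisfied.
5. s - u = 13 - 2 = 11, not 14 — violated.
6. s + t = 13 + 3 = 16 — satisfied.
7. r = 12, s = 13; distinct — satisfied.

Constraint 5 does not hold.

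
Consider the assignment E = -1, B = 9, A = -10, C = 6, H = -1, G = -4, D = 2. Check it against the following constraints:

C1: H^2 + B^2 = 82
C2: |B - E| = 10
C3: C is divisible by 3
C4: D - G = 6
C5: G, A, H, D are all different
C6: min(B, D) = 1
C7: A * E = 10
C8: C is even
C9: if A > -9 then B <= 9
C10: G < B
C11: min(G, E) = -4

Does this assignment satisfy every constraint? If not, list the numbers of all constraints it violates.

C1: H^2 + B^2 = (-1)^2 + 9^2 = 1 + 81 = 82  ✓
C2: |9 - (-1)| = 10  ✓
C3: 6 / 3 = 2, so 3 divides 6  ✓
C4: D - G = 2 - (-4) = 6  ✓
C5: values -4, -10, -1, 2 are pairwise distinct  ✓
C6: min(9, 2) = 2, not 1  ✗
C7: A * E = -10 * (-1) = 10  ✓
C8: C = 6 is even  ✓
C9: A = -10, not > -9; antecedent false, conditional vacuously true  ✓
C10: G = -4, B = 9; -4 < 9  ✓
C11: min(-4, -1) = -4  ✓

The assignment fails constraint 6.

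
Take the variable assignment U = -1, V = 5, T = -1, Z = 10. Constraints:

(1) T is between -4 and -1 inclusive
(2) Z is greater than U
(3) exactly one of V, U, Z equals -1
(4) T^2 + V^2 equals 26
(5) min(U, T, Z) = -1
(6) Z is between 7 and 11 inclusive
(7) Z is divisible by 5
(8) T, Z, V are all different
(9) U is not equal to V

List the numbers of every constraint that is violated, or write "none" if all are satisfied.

(1) T = -1 lies in [-4, -1] — satisfied.
(2) Z = 10, U = -1; 10 > -1 — satisfied.
(3) V=5, U=-1, Z=10; 1 of them equals -1 — satisfied.
(4) T^2 + V^2 = (-1)^2 + 5^2 = 1 + 25 = 26 — satisfied.
(5) min(-1, -1, 10) = -1 — satisfied.
(6) Z = 10 lies in [7, 11] — satisfied.
(7) 10 / 5 = 2, so 5 divides 10 — satisfied.
(8) values -1, 10, 5 are pairwise distinct — satisfied.
(9) U = -1, V = 5; distinct — satisfied.

None — every constraint holds.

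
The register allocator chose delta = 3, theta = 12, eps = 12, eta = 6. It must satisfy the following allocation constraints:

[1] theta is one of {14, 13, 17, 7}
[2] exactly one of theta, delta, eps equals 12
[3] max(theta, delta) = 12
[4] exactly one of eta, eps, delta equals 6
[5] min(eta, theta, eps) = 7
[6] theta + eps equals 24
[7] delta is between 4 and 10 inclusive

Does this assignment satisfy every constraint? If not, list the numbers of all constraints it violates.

Constraints 1, 2, 5, 7 are violated.

[1] theta = 12 is not in {14, 13, 17, 7}  no
[2] theta=12, delta=3, eps=12; 2 of them equal 12, not exactly one  no
[3] max(12, 3) = 12  yes
[4] eta=6, eps=12, delta=3; 1 of them equals 6  yes
[5] min(6, 12, 12) = 6, not 7  no
[6] theta + eps = 12 + 12 = 24  yes
[7] delta = 3 is outside [4, 10]  no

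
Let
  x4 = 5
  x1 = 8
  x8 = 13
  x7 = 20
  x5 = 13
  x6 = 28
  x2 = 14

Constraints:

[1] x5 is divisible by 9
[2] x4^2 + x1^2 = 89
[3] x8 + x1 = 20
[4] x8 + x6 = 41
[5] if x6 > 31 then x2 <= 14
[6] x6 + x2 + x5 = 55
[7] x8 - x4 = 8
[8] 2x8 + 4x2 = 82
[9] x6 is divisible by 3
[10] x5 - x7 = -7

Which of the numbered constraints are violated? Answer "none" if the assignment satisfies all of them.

[1] 13 = 9*1 + 4, so 9 does not divide 13 — fails.
[2] x4^2 + x1^2 = 5^2 + 8^2 = 25 + 64 = 89 — holds.
[3] x8 + x1 = 13 + 8 = 21, not 20 — fails.
[4] x8 + x6 = 13 + 28 = 41 — holds.
[5] x6 = 28, not > 31; antecedent false, conditional vacuously true — holds.
[6] x6 + x2 + x5 = 28 + 14 + 13 = 55 — holds.
[7] x8 - x4 = 13 - 5 = 8 — holds.
[8] 2x8 + 4x2 = 2(13) + 4(14) = 82 — holds.
[9] 28 = 3*9 + 1, so 3 does not divide 28 — fails.
[10] x5 - x7 = 13 - 20 = -7 — holds.

Constraints 1, 3, and 9 are violated.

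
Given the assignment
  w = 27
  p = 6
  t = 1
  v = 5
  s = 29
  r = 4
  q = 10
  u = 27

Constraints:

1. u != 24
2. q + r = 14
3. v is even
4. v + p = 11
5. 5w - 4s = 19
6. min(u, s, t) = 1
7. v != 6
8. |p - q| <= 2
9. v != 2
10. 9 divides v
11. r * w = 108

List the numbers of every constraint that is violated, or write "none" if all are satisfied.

1. u = 27, and 27 ≠ 24 — OK.
2. q + r = 10 + 4 = 14 — OK.
3. v = 5 is odd — violated.
4. v + p = 5 + 6 = 11 — OK.
5. 5w - 4s = 5(27) - 4(29) = 19 — OK.
6. min(27, 29, 1) = 1 — OK.
7. v = 5, and 5 ≠ 6 — OK.
8. |6 - 10| = 4; 4 > 2, exceeds bound 2 — violated.
9. v = 5, and 5 ≠ 2 — OK.
10. 5 = 9*0 + 5, so 9 does not divide 5 — violated.
11. r * w = 4 * 27 = 108 — OK.

No — constraints 3, 8, and 10 are not satisfied.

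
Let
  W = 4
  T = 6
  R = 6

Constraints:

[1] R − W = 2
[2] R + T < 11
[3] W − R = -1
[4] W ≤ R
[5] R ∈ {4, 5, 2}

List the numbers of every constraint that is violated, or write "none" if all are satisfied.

Constraints 2, 3, and 5 are violated.

[1] R − W = 6 − 4 = 2  ✔
[2] R + T = 6 + 6 = 12; 12 ≥ 11, bound 11 not met  ✘
[3] W − R = 4 − 6 = -2, not -1  ✘
[4] W = 4, R = 6; 4 ≤ 6  ✔
[5] R = 6 is not in {4, 5, 2}  ✘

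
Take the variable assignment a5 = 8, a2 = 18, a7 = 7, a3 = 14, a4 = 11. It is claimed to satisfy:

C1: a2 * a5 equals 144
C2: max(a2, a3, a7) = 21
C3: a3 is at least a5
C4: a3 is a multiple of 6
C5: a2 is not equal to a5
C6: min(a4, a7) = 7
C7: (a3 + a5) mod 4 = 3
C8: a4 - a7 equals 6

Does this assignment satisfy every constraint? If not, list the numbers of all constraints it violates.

C1: a2 * a5 = 18 * 8 = 144 — satisfied.
C2: max(18, 14, 7) = 18, not 21 — violated.
C3: a3 = 14, a5 = 8; 14 ≥ 8 — satisfied.
C4: 14 = 6*2 + 2, so 6 does not divide 14 — violated.
C5: a2 = 18, a5 = 8; distinct — satisfied.
C6: min(11, 7) = 7 — satisfied.
C7: a3 + a5 = 22; 22 mod 4 = 2, not 3 — violated.
C8: a4 - a7 = 11 - 7 = 4, not 6 — violated.

No — constraints 2, 4, 7, and 8 are not satisfied.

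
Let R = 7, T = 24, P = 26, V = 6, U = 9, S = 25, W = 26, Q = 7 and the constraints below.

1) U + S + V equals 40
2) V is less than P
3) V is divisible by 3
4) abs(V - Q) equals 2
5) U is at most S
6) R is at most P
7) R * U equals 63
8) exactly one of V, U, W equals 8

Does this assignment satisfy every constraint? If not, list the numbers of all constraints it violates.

1) U + S + V = 9 + 25 + 6 = 40 — holds.
2) V = 6, P = 26; 6 < 26 — holds.
3) 6 / 3 = 2, so 3 divides 6 — holds.
4) abs(6 - 7) = 1, not 2 — does not hold.
5) U = 9, S = 25; 9 ≤ 25 — holds.
6) R = 7, P = 26; 7 ≤ 26 — holds.
7) R * U = 7 * 9 = 63 — holds.
8) V=6, U=9, W=26; 0 of them equal 8, not exactly one — does not hold.

No — constraints 4 and 8 are not satisfied.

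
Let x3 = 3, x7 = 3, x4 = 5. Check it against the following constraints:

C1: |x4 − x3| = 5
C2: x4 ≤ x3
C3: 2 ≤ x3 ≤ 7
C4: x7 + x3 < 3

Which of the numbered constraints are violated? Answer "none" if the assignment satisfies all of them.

C1: |5 − 3| = 2, not 5  fails
C2: x4 = 5, x3 = 3; 5 > 3 (want ≤)  fails
C3: x3 = 3 lies in [2, 7]  holds
C4: x7 + x3 = 3 + 3 = 6; 6 ≥ 3, bound 3 not met  fails

Constraints 1, 2, 4 do not hold.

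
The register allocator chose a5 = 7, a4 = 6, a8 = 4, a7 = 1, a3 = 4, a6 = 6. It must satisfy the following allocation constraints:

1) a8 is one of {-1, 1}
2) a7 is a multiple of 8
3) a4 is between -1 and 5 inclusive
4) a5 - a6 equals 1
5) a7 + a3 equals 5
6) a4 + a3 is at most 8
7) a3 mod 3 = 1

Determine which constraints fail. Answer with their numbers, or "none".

1) a8 = 4 is not in {-1, 1}  fails
2) 1 = 8*0 + 1, so 8 does not divide 1  fails
3) a4 = 6 is outside [-1, 5]  fails
4) a5 - a6 = 7 - 6 = 1  holds
5) a7 + a3 = 1 + 4 = 5  holds
6) a4 + a3 = 6 + 4 = 10; 10 > 8, bound 8 not met  fails
7) 4 mod 3 = 1  holds

Constraints 1, 2, 3, and 6 do not hold.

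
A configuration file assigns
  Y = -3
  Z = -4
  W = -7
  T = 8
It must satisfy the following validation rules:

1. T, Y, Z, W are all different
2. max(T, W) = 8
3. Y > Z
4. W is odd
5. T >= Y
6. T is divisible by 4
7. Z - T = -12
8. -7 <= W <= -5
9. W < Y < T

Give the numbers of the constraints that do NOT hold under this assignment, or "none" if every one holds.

1. values 8, -3, -4, -7 are pairwise distinct — holds.
2. max(8, -7) = 8 — holds.
3. Y = -3, Z = -4; -3 > -4 — holds.
4. W = -7 is odd — holds.
5. T = 8, Y = -3; 8 ≥ -3 — holds.
6. 8 / 4 = 2, so 4 divides 8 — holds.
7. Z - T = -4 - 8 = -12 — holds.
8. W = -7 lies in [-7, -5] — holds.
9. values -7 < -3 < 8 — holds.

All constraints are satisfied.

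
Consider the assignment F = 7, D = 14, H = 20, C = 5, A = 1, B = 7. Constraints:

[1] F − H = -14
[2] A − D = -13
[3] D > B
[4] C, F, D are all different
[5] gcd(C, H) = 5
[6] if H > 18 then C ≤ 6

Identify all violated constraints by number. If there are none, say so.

[1] F − H = 7 − 20 = -13, not -14  fails
[2] A − D = 1 − 14 = -13  holds
[3] D = 14, B = 7; 14 > 7  holds
[4] values 5, 7, 14 are pairwise distinct  holds
[5] gcd(5, 20) = 5  holds
[6] H = 20 > 18, so we need C ≤ 6; C = 5 ≤ 6  holds

The assignment fails constraint 1.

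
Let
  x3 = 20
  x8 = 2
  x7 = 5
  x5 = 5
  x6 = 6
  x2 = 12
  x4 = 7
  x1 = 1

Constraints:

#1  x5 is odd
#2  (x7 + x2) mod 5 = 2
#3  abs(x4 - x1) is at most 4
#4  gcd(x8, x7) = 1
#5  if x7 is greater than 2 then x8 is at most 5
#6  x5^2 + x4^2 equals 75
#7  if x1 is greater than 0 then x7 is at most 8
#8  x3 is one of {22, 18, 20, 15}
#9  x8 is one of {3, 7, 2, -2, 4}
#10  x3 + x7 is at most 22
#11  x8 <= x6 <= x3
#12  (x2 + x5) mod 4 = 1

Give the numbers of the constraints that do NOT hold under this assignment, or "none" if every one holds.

#1 x5 = 5 is odd  ✔
#2 x7 + x2 = 17; 17 mod 5 = 2  ✔
#3 abs(7 - 1) = 6; 6 > 4, exceeds bound 4  ✘
#4 gcd(2, 5) = 1  ✔
#5 x7 = 5 > 2, so we need x8 ≤ 5; x8 = 2 ≤ 5  ✔
#6 x5^2 + x4^2 = 5^2 + 7^2 = 25 + 49 = 74, not 75  ✘
#7 x1 = 1 > 0, so we need x7 ≤ 8; x7 = 5 ≤ 8  ✔
#8 x3 = 20 is in {22, 18, 20, 15}  ✔
#9 x8 = 2 is in {3, 7, 2, -2, 4}  ✔
#10 x3 + x7 = 20 + 5 = 25; 25 > 22, bound 22 not met  ✘
#11 values 2 <= 6 <= 20  ✔
#12 x2 + x5 = 17; 17 mod 4 = 1  ✔

No — constraints 3, 6, and 10 are not satisfied.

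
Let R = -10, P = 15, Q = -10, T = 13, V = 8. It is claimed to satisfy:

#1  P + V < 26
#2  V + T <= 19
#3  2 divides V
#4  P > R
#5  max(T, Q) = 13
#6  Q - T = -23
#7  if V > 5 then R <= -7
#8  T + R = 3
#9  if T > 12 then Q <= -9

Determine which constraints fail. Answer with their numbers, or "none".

#1 P + V = 15 + 8 = 23; 23 < 26  ✔
#2 V + T = 8 + 13 = 21; 21 > 19, bound 19 not met  ✘
#3 8 / 2 = 4, so 2 divides 8  ✔
#4 P = 15, R = -10; 15 > -10  ✔
#5 max(13, -10) = 13  ✔
#6 Q - T = -10 - 13 = -23  ✔
#7 V = 8 > 5, so we need R ≤ -7; R = -10 ≤ -7  ✔
#8 T + R = 13 + (-10) = 3  ✔
#9 T = 13 > 12, so we need Q ≤ -9; Q = -10 ≤ -9  ✔

Constraint 2 is violated.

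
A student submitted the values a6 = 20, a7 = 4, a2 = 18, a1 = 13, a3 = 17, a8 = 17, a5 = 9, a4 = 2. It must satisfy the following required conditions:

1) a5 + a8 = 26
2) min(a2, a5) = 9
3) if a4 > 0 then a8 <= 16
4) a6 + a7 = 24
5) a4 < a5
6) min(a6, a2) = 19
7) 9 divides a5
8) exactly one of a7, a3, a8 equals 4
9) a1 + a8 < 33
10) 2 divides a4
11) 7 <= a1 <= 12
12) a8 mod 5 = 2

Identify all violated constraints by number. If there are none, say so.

1) a5 + a8 = 9 + 17 = 26  ✓
2) min(18, 9) = 9  ✓
3) a4 = 2 > 0, so we need a8 ≤ 16; but a8 = 17 > 16  ✗
4) a6 + a7 = 20 + 4 = 24  ✓
5) a4 = 2, a5 = 9; 2 < 9  ✓
6) min(20, 18) = 18, not 19  ✗
7) 9 / 9 = 1, so 9 divides 9  ✓
8) a7=4, a3=17, a8=17; 1 of them equals 4  ✓
9) a1 + a8 = 13 + 17 = 30; 30 < 33  ✓
10) 2 / 2 = 1, so 2 divides 2  ✓
11) a1 = 13 is outside [7, 12]  ✗
12) 17 mod 5 = 2  ✓

Constraints 3, 6, 11 are violated.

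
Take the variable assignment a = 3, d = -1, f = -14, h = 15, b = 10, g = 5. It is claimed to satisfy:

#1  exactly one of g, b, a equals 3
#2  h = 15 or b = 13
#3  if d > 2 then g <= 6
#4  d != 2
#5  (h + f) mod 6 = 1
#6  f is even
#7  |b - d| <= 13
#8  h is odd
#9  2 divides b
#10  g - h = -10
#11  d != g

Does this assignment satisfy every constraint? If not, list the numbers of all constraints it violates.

#1 g=5, b=10, a=3; 1 of them equals 3  OK
#2 h = 15 = 15 (first disjunct)  OK
#3 d = -1, not > 2; antecedent false, conditional vacuously true  OK
#4 d = -1, and -1 ≠ 2  OK
#5 h + f = 1; 1 mod 6 = 1  OK
#6 f = -14 is even  OK
#7 |10 - (-1)| = 11; 11 ≤ 13  OK
#8 h = 15 is odd  OK
#9 10 / 2 = 5, so 2 divides 10  OK
#10 g - h = 5 - 15 = -10  OK
#11 d = -1, g = 5; distinct  OK

Yes — all constraints hold.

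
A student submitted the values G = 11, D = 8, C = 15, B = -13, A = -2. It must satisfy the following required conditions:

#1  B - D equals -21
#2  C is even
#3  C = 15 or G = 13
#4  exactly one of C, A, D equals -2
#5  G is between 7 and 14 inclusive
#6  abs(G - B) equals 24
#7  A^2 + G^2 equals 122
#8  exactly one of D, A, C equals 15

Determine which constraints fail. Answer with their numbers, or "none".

#1 B - D = -13 - 8 = -21 — satisfied.
#2 C = 15 is odd — violated.
#3 C = 15 = 15 (first disjunct) — satisfied.
#4 C=15, A=-2, D=8; 1 of them equals -2 — satisfied.
#5 G = 11 lies in [7, 14] — satisfied.
#6 abs(11 - (-13)) = 24 — satisfied.
#7 A^2 + G^2 = (-2)^2 + 11^2 = 4 + 121 = 125, not 122 — violated.
#8 D=8, A=-2, C=15; 1 of them equals 15 — satisfied.

No — constraints 2 and 7 are not satisfied.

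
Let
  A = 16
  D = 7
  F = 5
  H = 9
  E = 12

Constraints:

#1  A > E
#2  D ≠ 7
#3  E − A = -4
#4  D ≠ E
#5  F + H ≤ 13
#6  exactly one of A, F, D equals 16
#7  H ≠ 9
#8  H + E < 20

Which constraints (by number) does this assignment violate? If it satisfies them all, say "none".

Violated: 2, 5, 7, 8.

#1 A = 16, E = 12; 16 > 12  ✔
#2 D = 7, but 7 is required to differ  ✘
#3 E − A = 12 − 16 = -4  ✔
#4 D = 7, E = 12; distinct  ✔
#5 F + H = 5 + 9 = 14; 14 > 13, bound 13 not met  ✘
#6 A=16, F=5, D=7; 1 of them equals 16  ✔
#7 H = 9, but 9 is required to differ  ✘
#8 H + E = 9 + 12 = 21; 21 ≥ 20, bound 20 not met  ✘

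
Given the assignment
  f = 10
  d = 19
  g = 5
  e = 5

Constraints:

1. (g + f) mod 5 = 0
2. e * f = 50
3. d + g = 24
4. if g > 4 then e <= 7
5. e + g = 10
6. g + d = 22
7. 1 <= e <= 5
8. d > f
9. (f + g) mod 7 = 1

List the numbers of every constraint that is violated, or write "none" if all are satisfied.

1. g + f = 15; 15 mod 5 = 0  ✔
2. e * f = 5 * 10 = 50  ✔
3. d + g = 19 + 5 = 24  ✔
4. g = 5 > 4, so we need e ≤ 7; e = 5 ≤ 7  ✔
5. e + g = 5 + 5 = 10  ✔
6. g + d = 5 + 19 = 24, not 22  ✘
7. e = 5 lies in [1, 5]  ✔
8. d = 19, f = 10; 19 > 10  ✔
9. f + g = 15; 15 mod 7 = 1  ✔

Constraint 6 is violated.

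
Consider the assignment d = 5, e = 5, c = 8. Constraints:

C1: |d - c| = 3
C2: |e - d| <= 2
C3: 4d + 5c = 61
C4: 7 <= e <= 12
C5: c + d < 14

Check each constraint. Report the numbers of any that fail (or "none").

C1: |5 - 8| = 3 — holds.
C2: |5 - 5| = 0; 0 ≤ 2 — holds.
C3: 4d + 5c = 4(5) + 5(8) = 60, not 61 — fails.
C4: e = 5 is outside [7, 12] — fails.
C5: c + d = 8 + 5 = 13; 13 < 14 — holds.

Constraints 3 and 4 do not hold.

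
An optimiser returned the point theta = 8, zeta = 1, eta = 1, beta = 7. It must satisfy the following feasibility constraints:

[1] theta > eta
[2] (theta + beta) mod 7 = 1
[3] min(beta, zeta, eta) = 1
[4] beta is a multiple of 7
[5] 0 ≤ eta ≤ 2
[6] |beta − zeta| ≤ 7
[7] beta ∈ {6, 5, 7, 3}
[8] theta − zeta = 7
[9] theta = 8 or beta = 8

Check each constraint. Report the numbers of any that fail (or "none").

No violations.

[1] theta = 8, eta = 1; 8 > 1 — holds.
[2] theta + beta = 15; 15 mod 7 = 1 — holds.
[3] min(7, 1, 1) = 1 — holds.
[4] 7 / 7 = 1, so 7 divides 7 — holds.
[5] eta = 1 lies in [0, 2] — holds.
[6] |7 − 1| = 6; 6 ≤ 7 — holds.
[7] beta = 7 is in {6, 5, 7, 3} — holds.
[8] theta − zeta = 8 − 1 = 7 — holds.
[9] theta = 8 = 8 (first disjunct) — holds.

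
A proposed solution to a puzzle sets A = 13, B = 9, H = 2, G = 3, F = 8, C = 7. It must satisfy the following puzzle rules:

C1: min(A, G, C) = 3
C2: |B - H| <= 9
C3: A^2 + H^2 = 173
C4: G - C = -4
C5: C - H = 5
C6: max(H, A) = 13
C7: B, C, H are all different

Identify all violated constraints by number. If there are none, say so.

C1: min(13, 3, 7) = 3 — holds.
C2: |9 - 2| = 7; 7 ≤ 9 — holds.
C3: A^2 + H^2 = 13^2 + 2^2 = 169 + 4 = 173 — holds.
C4: G - C = 3 - 7 = -4 — holds.
C5: C - H = 7 - 2 = 5 — holds.
C6: max(2, 13) = 13 — holds.
C7: values 9, 7, 2 are pairwise distinct — holds.

The assignment satisfies every constraint.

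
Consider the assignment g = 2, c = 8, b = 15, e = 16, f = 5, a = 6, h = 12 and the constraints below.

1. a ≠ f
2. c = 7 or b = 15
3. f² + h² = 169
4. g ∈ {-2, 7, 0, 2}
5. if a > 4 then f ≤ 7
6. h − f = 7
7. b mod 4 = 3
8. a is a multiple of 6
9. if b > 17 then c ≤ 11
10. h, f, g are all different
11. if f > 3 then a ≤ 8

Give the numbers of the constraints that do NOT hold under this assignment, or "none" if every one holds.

1. a = 6, f = 5; distinct  yes
2. c = 8 ≠ 7, but b = 15 = 15 (second disjunct)  yes
3. f² + h² = 5² + 12² = 25 + 144 = 169  yes
4. g = 2 is in {-2, 7, 0, 2}  yes
5. a = 6 > 4, so we need f ≤ 7; f = 5 ≤ 7  yes
6. h − f = 12 − 5 = 7  yes
7. 15 mod 4 = 3  yes
8. 6 / 6 = 1, so 6 divides 6  yes
9. b = 15, not > 17; antecedent false, conditional vacuously true  yes
10. values 12, 5, 2 are pairwise distinct  yes
11. f = 5 > 3, so we need a ≤ 8; a = 6 ≤ 8  yes

None — every constraint holds.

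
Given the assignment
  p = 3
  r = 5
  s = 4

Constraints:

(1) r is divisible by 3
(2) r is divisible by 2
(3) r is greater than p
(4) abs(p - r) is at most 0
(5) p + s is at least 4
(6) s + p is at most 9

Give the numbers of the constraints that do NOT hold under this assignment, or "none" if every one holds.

(1) 5 = 3*1 + 2, so 3 does not divide 5 — does not hold.
(2) 5 = 2*2 + 1, so 2 does not divide 5 — does not hold.
(3) r = 5, p = 3; 5 > 3 — holds.
(4) abs(3 - 5) = 2; 2 > 0, exceeds bound 0 — does not hold.
(5) p + s = 3 + 4 = 7; 7 ≥ 4 — holds.
(6) s + p = 4 + 3 = 7; 7 ≤ 9 — holds.

Violated: 1, 2, and 4.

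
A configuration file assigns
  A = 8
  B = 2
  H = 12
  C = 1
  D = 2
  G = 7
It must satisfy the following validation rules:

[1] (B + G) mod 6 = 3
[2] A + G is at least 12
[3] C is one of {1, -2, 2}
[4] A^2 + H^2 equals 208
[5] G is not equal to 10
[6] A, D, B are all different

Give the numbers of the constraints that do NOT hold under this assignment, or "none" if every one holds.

The assignment fails constraint 6.

[1] B + G = 9; 9 mod 6 = 3 — holds.
[2] A + G = 8 + 7 = 15; 15 ≥ 12 — holds.
[3] C = 1 is in {1, -2, 2} — holds.
[4] A^2 + H^2 = 8^2 + 12^2 = 64 + 144 = 208 — holds.
[5] G = 7, and 7 ≠ 10 — holds.
[6] D = B = 2, not all different — does not hold.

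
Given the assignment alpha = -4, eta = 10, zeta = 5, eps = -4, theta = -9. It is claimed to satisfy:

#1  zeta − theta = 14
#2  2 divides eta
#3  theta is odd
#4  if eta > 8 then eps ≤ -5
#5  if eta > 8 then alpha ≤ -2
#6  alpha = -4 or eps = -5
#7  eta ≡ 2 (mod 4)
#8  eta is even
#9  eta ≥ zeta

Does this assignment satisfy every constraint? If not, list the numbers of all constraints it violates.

#1 zeta − theta = 5 − (-9) = 14 — satisfied.
#2 10 / 2 = 5, so 2 divides 10 — satisfied.
#3 theta = -9 is odd — satisfied.
#4 eta = 10 > 8, so we need eps ≤ -5; but eps = -4 > -5 — violated.
#5 eta = 10 > 8, so we need alpha ≤ -2; alpha = -4 ≤ -2 — satisfied.
#6 alpha = -4 = -4 (first disjunct) — satisfied.
#7 10 mod 4 = 2 — satisfied.
#8 eta = 10 is even — satisfied.
#9 eta = 10, zeta = 5; 10 ≥ 5 — satisfied.

No — constraint 4 is not satisfied.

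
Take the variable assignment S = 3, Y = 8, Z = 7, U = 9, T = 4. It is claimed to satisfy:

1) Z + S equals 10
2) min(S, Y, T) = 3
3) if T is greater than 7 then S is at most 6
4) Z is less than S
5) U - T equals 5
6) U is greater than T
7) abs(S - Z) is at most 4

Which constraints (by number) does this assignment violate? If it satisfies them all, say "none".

1) Z + S = 7 + 3 = 10 — holds.
2) min(3, 8, 4) = 3 — holds.
3) T = 4, not > 7; antecedent false, conditional vacuously true — holds.
4) Z = 7, S = 3; 7 ≥ 3 (want <) — does not hold.
5) U - T = 9 - 4 = 5 — holds.
6) U = 9, T = 4; 9 > 4 — holds.
7) abs(3 - 7) = 4; 4 ≤ 4 — holds.

Violated: 4.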